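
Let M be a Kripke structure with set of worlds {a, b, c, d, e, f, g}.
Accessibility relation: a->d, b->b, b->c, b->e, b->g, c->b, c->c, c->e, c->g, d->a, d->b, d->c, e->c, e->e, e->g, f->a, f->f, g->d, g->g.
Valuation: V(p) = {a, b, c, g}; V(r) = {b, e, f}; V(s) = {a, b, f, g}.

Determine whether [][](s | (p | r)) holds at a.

Recall that []ψ holds at a world iff ψ holds at every accessible world, and <>ψ holds iff ψ holds at some accessible world.
At a: [][](s | (p | r)) requires [](s | (p | r)) at every successor {d}.
    At d: [](s | (p | r)) requires s | (p | r) at every successor {a, b, c}.
      At a: s | (p | r) is true.
      At b: s | (p | r) is true.
      At c: s | (p | r) is true.
    So [](s | (p | r)) is true at d.
So [][](s | (p | r)) is true at a.

Yes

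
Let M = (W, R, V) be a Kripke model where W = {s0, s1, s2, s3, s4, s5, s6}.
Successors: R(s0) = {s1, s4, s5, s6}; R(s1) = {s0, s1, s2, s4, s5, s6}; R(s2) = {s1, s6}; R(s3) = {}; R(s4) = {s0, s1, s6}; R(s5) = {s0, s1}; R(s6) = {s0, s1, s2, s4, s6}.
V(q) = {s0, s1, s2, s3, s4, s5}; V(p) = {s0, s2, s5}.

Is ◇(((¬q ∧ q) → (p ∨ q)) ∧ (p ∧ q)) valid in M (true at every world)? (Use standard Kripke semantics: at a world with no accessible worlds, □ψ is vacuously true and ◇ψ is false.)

No

Let φ = ◇(((¬q ∧ q) → (p ∨ q)) ∧ (p ∧ q)). Evaluate φ at each world:
  s0 (successors {s1, s4, s5, s6}): φ is true.
  s1 (successors {s0, s1, s2, s4, s5, s6}): φ is true.
  s2 (successors {s1, s6}): φ is false.
  s3 (successors ∅): φ is false.
  s4 (successors {s0, s1, s6}): φ is true.
  s5 (successors {s0, s1}): φ is true.
  s6 (successors {s0, s1, s2, s4, s6}): φ is true.
Detail at s2 (counterexample):
  At s2: ◇(((¬q ∧ q) → (p ∨ q)) ∧ (p ∧ q)) requires ((¬q ∧ q) → (p ∨ q)) ∧ (p ∧ q) at some successor in {s1, s6}.
    At s1: ((¬q ∧ q) → (p ∨ q)) ∧ (p ∧ q) is false.
    At s6: ((¬q ∧ q) → (p ∨ q)) ∧ (p ∧ q) is false.
  So ◇(((¬q ∧ q) → (p ∨ q)) ∧ (p ∧ q)) is false at s2.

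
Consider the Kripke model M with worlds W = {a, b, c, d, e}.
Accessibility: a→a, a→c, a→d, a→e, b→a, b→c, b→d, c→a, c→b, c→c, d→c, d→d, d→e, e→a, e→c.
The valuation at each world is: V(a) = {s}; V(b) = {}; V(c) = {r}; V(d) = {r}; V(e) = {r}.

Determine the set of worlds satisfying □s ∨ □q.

none

Let φ = □s ∨ □q. Evaluate φ at each world:
  a (successors {a, c, d, e}): φ is false.
  b (successors {a, c, d}): φ is false.
  c (successors {a, b, c}): φ is false.
  d (successors {c, d, e}): φ is false.
  e (successors {a, c}): φ is false.
For instance, at d:
  At d: □s is false, □q is false, so □s ∨ □q is false.
    At d: □s requires s at every successor {c, d, e}.
      s fails at c, so □s is false at d.
    At d: □q requires q at every successor {c, d, e}.
      q fails at c, so □q is false at d.
Satisfying worlds: none.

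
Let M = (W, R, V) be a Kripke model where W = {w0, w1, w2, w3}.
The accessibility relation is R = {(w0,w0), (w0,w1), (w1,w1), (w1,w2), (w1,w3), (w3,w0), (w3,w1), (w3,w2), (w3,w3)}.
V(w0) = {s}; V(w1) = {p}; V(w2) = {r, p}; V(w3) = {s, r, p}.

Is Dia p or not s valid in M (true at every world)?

Recall that Dia ψ holds at a world iff ψ holds at some accessible world.
Let φ = Dia p or not s. Evaluate φ at each world:
  w0 (successors {w0, w1}): φ is true.
  w1 (successors {w1, w2, w3}): φ is true.
  w2 (successors ∅): φ is true.
  w3 (successors {w0, w1, w2, w3}): φ is true.
For instance, at w3:
  At w3: Dia p is true, not s is false, so Dia p or not s is true.
    At w3: Dia p requires p at some successor in {w0, w1, w2, w3}.
      p holds at w1, so Dia p is true at w3.

Yes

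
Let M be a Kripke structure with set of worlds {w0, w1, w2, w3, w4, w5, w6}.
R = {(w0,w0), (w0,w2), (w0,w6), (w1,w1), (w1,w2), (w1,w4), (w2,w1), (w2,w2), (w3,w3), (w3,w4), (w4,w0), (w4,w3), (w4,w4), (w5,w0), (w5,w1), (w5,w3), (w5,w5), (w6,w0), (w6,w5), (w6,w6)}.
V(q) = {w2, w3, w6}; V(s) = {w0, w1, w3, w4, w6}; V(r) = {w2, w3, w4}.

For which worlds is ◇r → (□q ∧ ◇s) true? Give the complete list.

Let φ = ◇r → (□q ∧ ◇s). Evaluate φ at each world:
  w0 (successors {w0, w2, w6}): φ is false.
  w1 (successors {w1, w2, w4}): φ is false.
  w2 (successors {w1, w2}): φ is false.
  w3 (successors {w3, w4}): φ is false.
  w4 (successors {w0, w3, w4}): φ is false.
  w5 (successors {w0, w1, w3, w5}): φ is false.
  w6 (successors {w0, w5, w6}): φ is true.
For instance, at w5:
  At w5: ◇r is true, □q ∧ ◇s is false, so ◇r → (□q ∧ ◇s) is false.
    At w5: ◇r requires r at some successor in {w0, w1, w3, w5}.
      r holds at w3, so ◇r is true at w5.
    At w5: □q is false, ◇s is true, so □q ∧ ◇s is false.
      At w5: □q requires q at every successor {w0, w1, w3, w5}.
        q fails at w0, so □q is false at w5.
      At w5: ◇s requires s at some successor in {w0, w1, w3, w5}.
        s holds at w0, so ◇s is true at w5.
Satisfying worlds: {w6}

w6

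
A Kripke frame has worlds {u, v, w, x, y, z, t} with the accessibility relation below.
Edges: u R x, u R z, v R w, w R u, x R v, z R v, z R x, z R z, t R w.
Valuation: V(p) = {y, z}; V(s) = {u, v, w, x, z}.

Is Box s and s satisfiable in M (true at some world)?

Yes

Let φ = Box s and s. Evaluate φ at each world:
  u (successors {x, z}): φ is true.
  v (successors {w}): φ is true.
  w (successors {u}): φ is true.
  x (successors {v}): φ is true.
  y (successors ∅): φ is false.
  z (successors {v, x, z}): φ is true.
  t (successors {w}): φ is false.
Detail at u (witness):
  At u: Box s is true, s is true, so Box s and s is true.
    At u: Box s requires s at every successor {x, z}.
      At x: s is true.
      At z: s is true.
    So Box s is true at u.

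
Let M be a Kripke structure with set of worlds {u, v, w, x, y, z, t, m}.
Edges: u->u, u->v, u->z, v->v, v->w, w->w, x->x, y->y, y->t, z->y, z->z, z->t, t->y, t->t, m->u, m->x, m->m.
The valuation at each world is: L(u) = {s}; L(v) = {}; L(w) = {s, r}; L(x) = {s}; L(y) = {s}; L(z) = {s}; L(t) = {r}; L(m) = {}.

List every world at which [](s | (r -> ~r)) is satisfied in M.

Let φ = [](s | (r -> ~r)). Evaluate φ at each world:
  u (successors {u, v, z}): φ is true.
  v (successors {v, w}): φ is true.
  w (successors {w}): φ is true.
  x (successors {x}): φ is true.
  y (successors {y, t}): φ is false.
  z (successors {y, z, t}): φ is false.
  t (successors {y, t}): φ is false.
  m (successors {u, x, m}): φ is true.
For instance, at v:
  At v: [](s | (r -> ~r)) requires s | (r -> ~r) at every successor {v, w}.
    At v: s | (r -> ~r) is true.
    At w: s | (r -> ~r) is true.
  So [](s | (r -> ~r)) is true at v.
Satisfying worlds: {u, v, w, x, m}

u, v, w, x, m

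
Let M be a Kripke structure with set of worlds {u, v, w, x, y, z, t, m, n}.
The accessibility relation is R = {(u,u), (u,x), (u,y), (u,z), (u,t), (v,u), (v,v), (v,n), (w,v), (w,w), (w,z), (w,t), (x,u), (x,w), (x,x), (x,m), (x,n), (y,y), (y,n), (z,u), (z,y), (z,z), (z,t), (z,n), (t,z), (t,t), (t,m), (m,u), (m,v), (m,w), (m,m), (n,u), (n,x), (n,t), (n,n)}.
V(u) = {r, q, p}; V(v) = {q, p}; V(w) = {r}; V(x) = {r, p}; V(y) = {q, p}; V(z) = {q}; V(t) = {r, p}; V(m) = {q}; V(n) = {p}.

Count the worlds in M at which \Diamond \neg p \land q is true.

3

Let φ = \Diamond \neg p \land q. Evaluate φ at each world:
  u (successors {u, x, y, z, t}): φ is true.
  v (successors {u, v, n}): φ is false.
  w (successors {v, w, z, t}): φ is false.
  x (successors {u, w, x, m, n}): φ is false.
  y (successors {y, n}): φ is false.
  z (successors {u, y, z, t, n}): φ is true.
  t (successors {z, t, m}): φ is false.
  m (successors {u, v, w, m}): φ is true.
  n (successors {u, x, t, n}): φ is false.
For instance, at v:
  At v: \Diamond \neg p is false, q is true, so \Diamond \neg p \land q is false.
    At v: \Diamond \neg p requires \neg p at some successor in {u, v, n}.
      At u: \neg p is false.
      At v: \neg p is false.
      At n: \neg p is false.
    So \Diamond \neg p is false at v.
Satisfying worlds: {u, z, m}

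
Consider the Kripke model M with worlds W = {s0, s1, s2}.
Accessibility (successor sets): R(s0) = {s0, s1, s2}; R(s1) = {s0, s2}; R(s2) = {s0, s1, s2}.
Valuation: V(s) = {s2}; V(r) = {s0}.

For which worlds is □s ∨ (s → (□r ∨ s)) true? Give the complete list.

s0, s1, s2

Recall that □ψ holds at a world iff ψ holds at every accessible world, and ◇ψ holds iff ψ holds at some accessible world.
Let φ = □s ∨ (s → (□r ∨ s)). Evaluate φ at each world:
  s0 (successors {s0, s1, s2}): φ is true.
  s1 (successors {s0, s2}): φ is true.
  s2 (successors {s0, s1, s2}): φ is true.
For instance, at s2:
  At s2: □s is false, s → (□r ∨ s) is true, so □s ∨ (s → (□r ∨ s)) is true.
    At s2: □s requires s at every successor {s0, s1, s2}.
      s fails at s0, so □s is false at s2.
    At s2: s is true, □r ∨ s is true, so s → (□r ∨ s) is true.
      At s2: □r is false, s is true, so □r ∨ s is true.
Satisfying worlds: {s0, s1, s2}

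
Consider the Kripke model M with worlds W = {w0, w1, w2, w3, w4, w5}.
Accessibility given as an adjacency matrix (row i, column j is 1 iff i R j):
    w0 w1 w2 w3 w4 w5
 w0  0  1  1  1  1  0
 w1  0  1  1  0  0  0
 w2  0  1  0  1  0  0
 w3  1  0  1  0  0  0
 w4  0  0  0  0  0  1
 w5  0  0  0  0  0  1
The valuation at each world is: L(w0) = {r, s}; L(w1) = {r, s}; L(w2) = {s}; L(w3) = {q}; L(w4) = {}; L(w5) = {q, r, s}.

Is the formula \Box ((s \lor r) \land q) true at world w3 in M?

No

At w3: \Box ((s \lor r) \land q) requires (s \lor r) \land q at every successor {w0, w2}.
  (s \lor r) \land q fails at w0, so \Box ((s \lor r) \land q) is false at w3.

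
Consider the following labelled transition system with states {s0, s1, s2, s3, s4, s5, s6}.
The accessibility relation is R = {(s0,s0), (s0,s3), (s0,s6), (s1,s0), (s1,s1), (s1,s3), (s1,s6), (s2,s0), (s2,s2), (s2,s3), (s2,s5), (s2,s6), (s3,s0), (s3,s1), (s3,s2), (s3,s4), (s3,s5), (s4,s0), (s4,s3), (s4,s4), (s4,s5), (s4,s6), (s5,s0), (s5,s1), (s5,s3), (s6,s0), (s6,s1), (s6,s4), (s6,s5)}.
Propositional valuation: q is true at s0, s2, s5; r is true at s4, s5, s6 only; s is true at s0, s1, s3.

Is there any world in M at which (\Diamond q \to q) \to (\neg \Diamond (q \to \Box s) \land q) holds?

Yes

Let φ = (\Diamond q \to q) \to (\neg \Diamond (q \to \Box s) \land q). Evaluate φ at each world:
  s0 (successors {s0, s3, s6}): φ is false.
  s1 (successors {s0, s1, s3, s6}): φ is true.
  s2 (successors {s0, s2, s3, s5, s6}): φ is false.
  s3 (successors {s0, s1, s2, s4, s5}): φ is true.
  s4 (successors {s0, s3, s4, s5, s6}): φ is true.
  s5 (successors {s0, s1, s3}): φ is false.
  s6 (successors {s0, s1, s4, s5}): φ is true.
Detail at s1 (witness):
  At s1: \Diamond q \to q is false, \neg \Diamond (q \to \Box s) \land q is false, so (\Diamond q \to q) \to (\neg \Diamond (q \to \Box s) \land q) is true.
    At s1: \Diamond q is true, q is false, so \Diamond q \to q is false.
      At s1: \Diamond q requires q at some successor in {s0, s1, s3, s6}.
        q holds at s0, so \Diamond q is true at s1.
    At s1: \neg \Diamond (q \to \Box s) is false, q is false, so \neg \Diamond (q \to \Box s) \land q is false.
      At s1: \Diamond (q \to \Box s) is true, so \neg \Diamond (q \to \Box s) is false.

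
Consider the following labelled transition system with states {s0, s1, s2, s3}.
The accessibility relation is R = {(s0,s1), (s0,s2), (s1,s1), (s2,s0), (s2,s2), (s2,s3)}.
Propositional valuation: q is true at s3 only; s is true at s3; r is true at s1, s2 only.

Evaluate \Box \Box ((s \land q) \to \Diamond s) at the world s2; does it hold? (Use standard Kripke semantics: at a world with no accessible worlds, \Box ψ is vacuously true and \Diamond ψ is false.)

No

At s2: \Box \Box ((s \land q) \to \Diamond s) requires \Box ((s \land q) \to \Diamond s) at every successor {s0, s2, s3}.
  \Box ((s \land q) \to \Diamond s) fails at s2, so \Box \Box ((s \land q) \to \Diamond s) is false at s2.
    At s2: \Box ((s \land q) \to \Diamond s) requires (s \land q) \to \Diamond s at every successor {s0, s2, s3}.
      (s \land q) \to \Diamond s fails at s3, so \Box ((s \land q) \to \Diamond s) is false at s2.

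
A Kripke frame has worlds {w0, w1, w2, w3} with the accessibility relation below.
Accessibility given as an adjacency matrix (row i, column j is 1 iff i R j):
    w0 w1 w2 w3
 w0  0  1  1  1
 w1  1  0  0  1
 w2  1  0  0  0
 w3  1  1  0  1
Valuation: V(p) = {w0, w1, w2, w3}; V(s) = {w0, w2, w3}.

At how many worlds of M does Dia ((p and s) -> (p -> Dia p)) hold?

Let φ = Dia ((p and s) -> (p -> Dia p)). Evaluate φ at each world:
  w0 (successors {w1, w2, w3}): φ is true.
  w1 (successors {w0, w3}): φ is true.
  w2 (successors {w0}): φ is true.
  w3 (successors {w0, w1, w3}): φ is true.
For instance, at w2:
  At w2: Dia ((p and s) -> (p -> Dia p)) requires (p and s) -> (p -> Dia p) at some successor in {w0}.
    (p and s) -> (p -> Dia p) holds at w0, so Dia ((p and s) -> (p -> Dia p)) is true at w2.
      At w0: p and s is true, p -> Dia p is true, so (p and s) -> (p -> Dia p) is true.
Satisfying worlds: {w0, w1, w2, w3}

4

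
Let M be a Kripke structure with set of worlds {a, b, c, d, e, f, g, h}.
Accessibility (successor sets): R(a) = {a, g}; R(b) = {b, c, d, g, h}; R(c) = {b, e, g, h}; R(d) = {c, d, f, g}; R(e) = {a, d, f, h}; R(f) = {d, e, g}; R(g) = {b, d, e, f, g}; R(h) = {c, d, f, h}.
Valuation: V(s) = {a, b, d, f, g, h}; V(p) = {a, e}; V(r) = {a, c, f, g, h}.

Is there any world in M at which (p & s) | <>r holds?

Let φ = (p & s) | <>r. Evaluate φ at each world:
  a (successors {a, g}): φ is true.
  b (successors {b, c, d, g, h}): φ is true.
  c (successors {b, e, g, h}): φ is true.
  d (successors {c, d, f, g}): φ is true.
  e (successors {a, d, f, h}): φ is true.
  f (successors {d, e, g}): φ is true.
  g (successors {b, d, e, f, g}): φ is true.
  h (successors {c, d, f, h}): φ is true.
Detail at a (witness):
  At a: p & s is true, <>r is true, so (p & s) | <>r is true.
    At a: <>r requires r at some successor in {a, g}.
      r holds at a, so <>r is true at a.

Yes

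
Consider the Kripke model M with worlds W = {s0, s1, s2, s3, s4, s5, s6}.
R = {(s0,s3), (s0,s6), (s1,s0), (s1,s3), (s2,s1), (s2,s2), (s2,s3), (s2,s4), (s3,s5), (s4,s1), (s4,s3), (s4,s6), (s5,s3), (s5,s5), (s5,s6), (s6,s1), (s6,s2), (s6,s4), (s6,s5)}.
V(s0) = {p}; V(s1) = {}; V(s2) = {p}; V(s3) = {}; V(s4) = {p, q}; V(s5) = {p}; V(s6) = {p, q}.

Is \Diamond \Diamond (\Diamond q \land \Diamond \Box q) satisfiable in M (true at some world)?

Let φ = \Diamond \Diamond (\Diamond q \land \Diamond \Box q). Evaluate φ at each world:
  s0 (successors {s3, s6}): φ is false.
  s1 (successors {s0, s3}): φ is false.
  s2 (successors {s1, s2, s3, s4}): φ is false.
  s3 (successors {s5}): φ is false.
  s4 (successors {s1, s3, s6}): φ is false.
  s5 (successors {s3, s5, s6}): φ is false.
  s6 (successors {s1, s2, s4, s5}): φ is false.
For instance, at s5:
  At s5: \Diamond \Diamond (\Diamond q \land \Diamond \Box q) requires \Diamond (\Diamond q \land \Diamond \Box q) at some successor in {s3, s5, s6}.
    At s3: \Diamond (\Diamond q \land \Diamond \Box q) is false.
    At s5: \Diamond (\Diamond q \land \Diamond \Box q) is false.
    At s6: \Diamond (\Diamond q \land \Diamond \Box q) is false.
  So \Diamond \Diamond (\Diamond q \land \Diamond \Box q) is false at s5.

No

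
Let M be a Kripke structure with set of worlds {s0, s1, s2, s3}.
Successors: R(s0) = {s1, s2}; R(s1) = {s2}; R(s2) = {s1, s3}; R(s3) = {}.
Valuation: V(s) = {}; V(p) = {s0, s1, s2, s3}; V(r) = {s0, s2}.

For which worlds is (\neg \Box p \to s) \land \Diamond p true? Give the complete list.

Recall that \Box ψ holds at a world iff ψ holds at every accessible world, and \Diamond ψ holds iff ψ holds at some accessible world.
Let φ = (\neg \Box p \to s) \land \Diamond p. Evaluate φ at each world:
  s0 (successors {s1, s2}): φ is true.
  s1 (successors {s2}): φ is true.
  s2 (successors {s1, s3}): φ is true.
  s3 (successors ∅): φ is false.
For instance, at s0:
  At s0: \neg \Box p \to s is true, \Diamond p is true, so (\neg \Box p \to s) \land \Diamond p is true.
    At s0: \neg \Box p is false, s is false, so \neg \Box p \to s is true.
      At s0: \Box p is true, so \neg \Box p is false.
    At s0: \Diamond p requires p at some successor in {s1, s2}.
      p holds at s1, so \Diamond p is true at s0.
Satisfying worlds: {s0, s1, s2}

s0, s1, s2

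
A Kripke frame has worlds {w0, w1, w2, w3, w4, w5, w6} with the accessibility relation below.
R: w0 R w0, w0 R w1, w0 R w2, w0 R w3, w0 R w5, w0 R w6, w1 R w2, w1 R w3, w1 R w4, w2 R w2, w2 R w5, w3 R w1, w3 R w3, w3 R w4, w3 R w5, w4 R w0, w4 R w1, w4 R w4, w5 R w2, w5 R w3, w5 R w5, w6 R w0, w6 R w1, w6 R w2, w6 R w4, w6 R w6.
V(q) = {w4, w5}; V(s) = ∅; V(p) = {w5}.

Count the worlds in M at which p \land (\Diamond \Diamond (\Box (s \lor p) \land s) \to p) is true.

Recall that \Box ψ holds at a world iff ψ holds at every accessible world, and \Diamond ψ holds iff ψ holds at some accessible world.
Let φ = p \land (\Diamond \Diamond (\Box (s \lor p) \land s) \to p). Evaluate φ at each world:
  w0 (successors {w0, w1, w2, w3, w5, w6}): φ is false.
  w1 (successors {w2, w3, w4}): φ is false.
  w2 (successors {w2, w5}): φ is false.
  w3 (successors {w1, w3, w4, w5}): φ is false.
  w4 (successors {w0, w1, w4}): φ is false.
  w5 (successors {w2, w3, w5}): φ is true.
  w6 (successors {w0, w1, w2, w4, w6}): φ is false.
For instance, at w2:
  At w2: p is false, \Diamond \Diamond (\Box (s \lor p) \land s) \to p is true, so p \land (\Diamond \Diamond (\Box (s \lor p) \land s) \to p) is false.
    At w2: \Diamond \Diamond (\Box (s \lor p) \land s) is false, p is false, so \Diamond \Diamond (\Box (s \lor p) \land s) \to p is true.
      At w2: \Diamond \Diamond (\Box (s \lor p) \land s) requires \Diamond (\Box (s \lor p) \land s) at some successor in {w2, w5}.
        At w2: \Diamond (\Box (s \lor p) \land s) is false.
        At w5: \Diamond (\Box (s \lor p) \land s) is false.
      So \Diamond \Diamond (\Box (s \lor p) \land s) is false at w2.
Satisfying worlds: {w5}

1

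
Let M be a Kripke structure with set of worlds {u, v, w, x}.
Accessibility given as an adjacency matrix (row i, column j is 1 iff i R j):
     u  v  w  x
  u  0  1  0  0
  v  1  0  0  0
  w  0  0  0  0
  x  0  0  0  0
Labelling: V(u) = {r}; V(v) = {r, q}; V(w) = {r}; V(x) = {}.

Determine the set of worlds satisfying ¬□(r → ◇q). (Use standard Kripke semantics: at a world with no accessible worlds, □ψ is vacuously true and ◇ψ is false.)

u

Let φ = ¬□(r → ◇q). Evaluate φ at each world:
  u (successors {v}): φ is true.
  v (successors {u}): φ is false.
  w (successors ∅): φ is false.
  x (successors ∅): φ is false.
For instance, at u:
  At u: □(r → ◇q) is false, so ¬□(r → ◇q) is true.
    At u: □(r → ◇q) requires r → ◇q at every successor {v}.
      r → ◇q fails at v, so □(r → ◇q) is false at u.
Satisfying worlds: {u}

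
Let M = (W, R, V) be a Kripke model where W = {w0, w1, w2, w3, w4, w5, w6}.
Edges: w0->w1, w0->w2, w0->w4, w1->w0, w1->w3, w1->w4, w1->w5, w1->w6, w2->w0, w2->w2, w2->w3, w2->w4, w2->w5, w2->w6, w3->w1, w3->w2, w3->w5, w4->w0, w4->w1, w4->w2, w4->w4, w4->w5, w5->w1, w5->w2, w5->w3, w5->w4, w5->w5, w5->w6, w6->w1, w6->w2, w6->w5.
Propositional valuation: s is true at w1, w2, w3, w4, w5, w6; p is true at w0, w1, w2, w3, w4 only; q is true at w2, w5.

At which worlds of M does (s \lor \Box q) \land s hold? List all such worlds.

w1, w2, w3, w4, w5, w6

Let φ = (s \lor \Box q) \land s. Evaluate φ at each world:
  w0 (successors {w1, w2, w4}): φ is false.
  w1 (successors {w0, w3, w4, w5, w6}): φ is true.
  w2 (successors {w0, w2, w3, w4, w5, w6}): φ is true.
  w3 (successors {w1, w2, w5}): φ is true.
  w4 (successors {w0, w1, w2, w4, w5}): φ is true.
  w5 (successors {w1, w2, w3, w4, w5, w6}): φ is true.
  w6 (successors {w1, w2, w5}): φ is true.
For instance, at w3:
  At w3: s \lor \Box q is true, s is true, so (s \lor \Box q) \land s is true.
    At w3: s is true, \Box q is false, so s \lor \Box q is true.
      At w3: \Box q requires q at every successor {w1, w2, w5}.
        q fails at w1, so \Box q is false at w3.
Satisfying worlds: {w1, w2, w3, w4, w5, w6}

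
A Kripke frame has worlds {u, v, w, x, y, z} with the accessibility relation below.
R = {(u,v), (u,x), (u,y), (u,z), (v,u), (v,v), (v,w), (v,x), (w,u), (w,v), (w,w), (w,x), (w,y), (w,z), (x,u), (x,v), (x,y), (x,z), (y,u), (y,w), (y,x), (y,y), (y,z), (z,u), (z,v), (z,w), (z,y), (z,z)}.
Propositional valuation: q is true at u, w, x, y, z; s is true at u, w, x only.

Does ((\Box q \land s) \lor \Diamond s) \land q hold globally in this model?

Let φ = ((\Box q \land s) \lor \Diamond s) \land q. Evaluate φ at each world:
  u (successors {v, x, y, z}): φ is true.
  v (successors {u, v, w, x}): φ is false.
  w (successors {u, v, w, x, y, z}): φ is true.
  x (successors {u, v, y, z}): φ is true.
  y (successors {u, w, x, y, z}): φ is true.
  z (successors {u, v, w, y, z}): φ is true.
Detail at v (counterexample):
  At v: (\Box q \land s) \lor \Diamond s is true, q is false, so ((\Box q \land s) \lor \Diamond s) \land q is false.
    At v: \Box q \land s is false, \Diamond s is true, so (\Box q \land s) \lor \Diamond s is true.
      At v: \Box q is false, s is false, so \Box q \land s is false.
      At v: \Diamond s requires s at some successor in {u, v, w, x}.
        s holds at u, so \Diamond s is true at v.

No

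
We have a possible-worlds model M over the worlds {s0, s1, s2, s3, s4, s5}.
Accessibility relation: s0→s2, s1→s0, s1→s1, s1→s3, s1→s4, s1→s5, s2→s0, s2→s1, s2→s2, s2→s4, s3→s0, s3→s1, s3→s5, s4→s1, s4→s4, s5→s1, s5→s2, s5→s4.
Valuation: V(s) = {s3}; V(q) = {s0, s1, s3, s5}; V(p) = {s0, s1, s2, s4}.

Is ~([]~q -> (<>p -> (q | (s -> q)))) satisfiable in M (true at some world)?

No

Let φ = ~([]~q -> (<>p -> (q | (s -> q)))). Evaluate φ at each world:
  s0 (successors {s2}): φ is false.
  s1 (successors {s0, s1, s3, s4, s5}): φ is false.
  s2 (successors {s0, s1, s2, s4}): φ is false.
  s3 (successors {s0, s1, s5}): φ is false.
  s4 (successors {s1, s4}): φ is false.
  s5 (successors {s1, s2, s4}): φ is false.
For instance, at s1:
  At s1: []~q -> (<>p -> (q | (s -> q))) is true, so ~([]~q -> (<>p -> (q | (s -> q)))) is false.
    At s1: []~q is false, <>p -> (q | (s -> q)) is true, so []~q -> (<>p -> (q | (s -> q))) is true.
      At s1: []~q requires ~q at every successor {s0, s1, s3, s4, s5}.
        ~q fails at s0, so []~q is false at s1.
      At s1: <>p is true, q | (s -> q) is true, so <>p -> (q | (s -> q)) is true.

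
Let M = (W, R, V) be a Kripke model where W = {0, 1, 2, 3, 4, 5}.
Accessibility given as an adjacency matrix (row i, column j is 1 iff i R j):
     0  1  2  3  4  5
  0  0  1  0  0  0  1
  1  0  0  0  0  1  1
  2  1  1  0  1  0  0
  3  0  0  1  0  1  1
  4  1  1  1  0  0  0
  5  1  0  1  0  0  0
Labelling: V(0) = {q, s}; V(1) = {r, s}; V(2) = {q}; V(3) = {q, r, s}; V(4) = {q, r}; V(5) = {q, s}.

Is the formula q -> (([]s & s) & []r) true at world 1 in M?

Recall that []ψ holds at a world iff ψ holds at every accessible world, and <>ψ holds iff ψ holds at some accessible world.
At 1: q is false, ([]s & s) & []r is false, so q -> (([]s & s) & []r) is true.
  At 1: []s & s is false, []r is false, so ([]s & s) & []r is false.
    At 1: []s is false, s is true, so []s & s is false.
      At 1: []s requires s at every successor {4, 5}.
        s fails at 4, so []s is false at 1.
    At 1: []r requires r at every successor {4, 5}.
      r fails at 5, so []r is false at 1.

Yes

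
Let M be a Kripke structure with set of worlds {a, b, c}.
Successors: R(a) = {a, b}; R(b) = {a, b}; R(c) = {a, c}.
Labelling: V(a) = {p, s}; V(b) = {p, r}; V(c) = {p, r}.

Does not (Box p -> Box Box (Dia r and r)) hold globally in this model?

Yes

Let φ = not (Box p -> Box Box (Dia r and r)). Evaluate φ at each world:
  a (successors {a, b}): φ is true.
  b (successors {a, b}): φ is true.
  c (successors {a, c}): φ is true.
For instance, at a:
  At a: Box p -> Box Box (Dia r and r) is false, so not (Box p -> Box Box (Dia r and r)) is true.
    At a: Box p is true, Box Box (Dia r and r) is false, so Box p -> Box Box (Dia r and r) is false.
      At a: Box p requires p at every successor {a, b}.
        At a: p is true.
        At b: p is true.
      So Box p is true at a.
      At a: Box Box (Dia r and r) requires Box (Dia r and r) at every successor {a, b}.
        Box (Dia r and r) fails at a, so Box Box (Dia r and r) is false at a.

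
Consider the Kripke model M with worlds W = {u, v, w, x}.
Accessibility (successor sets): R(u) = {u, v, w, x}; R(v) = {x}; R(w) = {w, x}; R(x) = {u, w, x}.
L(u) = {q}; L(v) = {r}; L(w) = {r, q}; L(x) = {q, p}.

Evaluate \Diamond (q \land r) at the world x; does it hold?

Yes

At x: \Diamond (q \land r) requires q \land r at some successor in {u, w, x}.
  q \land r holds at w, so \Diamond (q \land r) is true at x.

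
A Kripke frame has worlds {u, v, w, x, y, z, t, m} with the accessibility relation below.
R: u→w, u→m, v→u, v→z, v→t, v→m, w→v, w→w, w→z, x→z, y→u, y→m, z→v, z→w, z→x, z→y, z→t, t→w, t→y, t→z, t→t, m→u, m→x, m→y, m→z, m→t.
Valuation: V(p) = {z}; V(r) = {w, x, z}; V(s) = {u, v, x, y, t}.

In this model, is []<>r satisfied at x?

Recall that []ψ holds at a world iff ψ holds at every accessible world, and <>ψ holds iff ψ holds at some accessible world.
At x: []<>r requires <>r at every successor {z}.
    At z: <>r requires r at some successor in {v, w, x, y, t}.
      r holds at w, so <>r is true at z.
So []<>r is true at x.

Yes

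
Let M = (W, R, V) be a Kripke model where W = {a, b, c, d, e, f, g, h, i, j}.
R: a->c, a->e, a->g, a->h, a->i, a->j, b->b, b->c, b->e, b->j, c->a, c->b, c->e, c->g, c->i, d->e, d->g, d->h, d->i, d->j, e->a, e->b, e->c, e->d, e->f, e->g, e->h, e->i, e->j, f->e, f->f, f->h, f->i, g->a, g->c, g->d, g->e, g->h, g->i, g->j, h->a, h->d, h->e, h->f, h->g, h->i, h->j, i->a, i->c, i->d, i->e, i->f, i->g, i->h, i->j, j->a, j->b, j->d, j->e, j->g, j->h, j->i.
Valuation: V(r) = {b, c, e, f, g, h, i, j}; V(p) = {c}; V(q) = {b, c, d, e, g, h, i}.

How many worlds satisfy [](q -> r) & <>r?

Let φ = [](q -> r) & <>r. Evaluate φ at each world:
  a (successors {c, e, g, h, i, j}): φ is true.
  b (successors {b, c, e, j}): φ is true.
  c (successors {a, b, e, g, i}): φ is true.
  d (successors {e, g, h, i, j}): φ is true.
  e (successors {a, b, c, d, f, g, h, i, j}): φ is false.
  f (successors {e, f, h, i}): φ is true.
  g (successors {a, c, d, e, h, i, j}): φ is false.
  h (successors {a, d, e, f, g, i, j}): φ is false.
  i (successors {a, c, d, e, f, g, h, j}): φ is false.
  j (successors {a, b, d, e, g, h, i}): φ is false.
For instance, at b:
  At b: [](q -> r) is true, <>r is true, so [](q -> r) & <>r is true.
    At b: [](q -> r) requires q -> r at every successor {b, c, e, j}.
      At b: q -> r is true.
      At c: q -> r is true.
      At e: q -> r is true.
      At j: q -> r is true.
    So [](q -> r) is true at b.
    At b: <>r requires r at some successor in {b, c, e, j}.
      r holds at b, so <>r is true at b.
Satisfying worlds: {a, b, c, d, f}

5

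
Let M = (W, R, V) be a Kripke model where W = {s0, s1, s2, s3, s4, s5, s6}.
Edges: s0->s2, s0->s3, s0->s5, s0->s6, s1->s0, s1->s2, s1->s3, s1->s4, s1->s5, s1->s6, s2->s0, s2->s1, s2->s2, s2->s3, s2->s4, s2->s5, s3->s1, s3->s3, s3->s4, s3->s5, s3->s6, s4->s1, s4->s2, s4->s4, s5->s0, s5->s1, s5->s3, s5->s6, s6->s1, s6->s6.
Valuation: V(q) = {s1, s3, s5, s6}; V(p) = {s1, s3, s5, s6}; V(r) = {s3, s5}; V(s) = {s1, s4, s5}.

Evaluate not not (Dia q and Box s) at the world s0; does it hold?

No

At s0: not (Dia q and Box s) is true, so not not (Dia q and Box s) is false.
  At s0: Dia q and Box s is false, so not (Dia q and Box s) is true.
    At s0: Dia q is true, Box s is false, so Dia q and Box s is false.
      At s0: Dia q requires q at some successor in {s2, s3, s5, s6}.
        q holds at s3, so Dia q is true at s0.
      At s0: Box s requires s at every successor {s2, s3, s5, s6}.
        s fails at s2, so Box s is false at s0.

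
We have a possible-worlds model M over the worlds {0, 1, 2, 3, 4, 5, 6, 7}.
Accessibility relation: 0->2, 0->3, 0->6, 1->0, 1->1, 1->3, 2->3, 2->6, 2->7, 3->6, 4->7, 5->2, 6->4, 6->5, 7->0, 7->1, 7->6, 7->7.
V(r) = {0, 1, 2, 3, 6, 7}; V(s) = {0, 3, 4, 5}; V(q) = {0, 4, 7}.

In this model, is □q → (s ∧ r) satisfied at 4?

At 4: □q is true, s ∧ r is false, so □q → (s ∧ r) is false.
  At 4: □q requires q at every successor {7}.
    At 7: q is true.
  So □q is true at 4.

No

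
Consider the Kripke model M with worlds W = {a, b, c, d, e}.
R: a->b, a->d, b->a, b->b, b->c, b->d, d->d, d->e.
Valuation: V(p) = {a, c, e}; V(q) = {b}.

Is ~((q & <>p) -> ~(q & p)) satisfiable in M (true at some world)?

Let φ = ~((q & <>p) -> ~(q & p)). Evaluate φ at each world:
  a (successors {b, d}): φ is false.
  b (successors {a, b, c, d}): φ is false.
  c (successors ∅): φ is false.
  d (successors {d, e}): φ is false.
  e (successors ∅): φ is false.
For instance, at a:
  At a: (q & <>p) -> ~(q & p) is true, so ~((q & <>p) -> ~(q & p)) is false.
    At a: q & <>p is false, ~(q & p) is true, so (q & <>p) -> ~(q & p) is true.
      At a: q is false, <>p is false, so q & <>p is false.

No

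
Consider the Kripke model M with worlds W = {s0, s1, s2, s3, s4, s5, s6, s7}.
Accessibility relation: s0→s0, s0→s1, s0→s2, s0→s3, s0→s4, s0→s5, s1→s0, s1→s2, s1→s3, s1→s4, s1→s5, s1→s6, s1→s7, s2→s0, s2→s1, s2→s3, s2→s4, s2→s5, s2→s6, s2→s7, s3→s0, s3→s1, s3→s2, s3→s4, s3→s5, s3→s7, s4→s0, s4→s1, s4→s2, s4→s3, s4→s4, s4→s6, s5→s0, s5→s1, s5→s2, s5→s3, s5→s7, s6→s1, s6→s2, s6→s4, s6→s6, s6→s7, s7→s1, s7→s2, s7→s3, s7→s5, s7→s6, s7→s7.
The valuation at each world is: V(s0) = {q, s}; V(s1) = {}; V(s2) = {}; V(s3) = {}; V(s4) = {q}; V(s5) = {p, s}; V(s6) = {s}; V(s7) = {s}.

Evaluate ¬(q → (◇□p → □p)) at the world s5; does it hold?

At s5: q → (◇□p → □p) is true, so ¬(q → (◇□p → □p)) is false.
  At s5: q is false, ◇□p → □p is true, so q → (◇□p → □p) is true.
    At s5: ◇□p is false, □p is false, so ◇□p → □p is true.
      At s5: ◇□p requires □p at some successor in {s0, s1, s2, s3, s7}.
        At s0: □p is false.
        At s1: □p is false.
        At s2: □p is false.
        At s3: □p is false.
        At s7: □p is false.
      So ◇□p is false at s5.
      At s5: □p requires p at every successor {s0, s1, s2, s3, s7}.
        p fails at s0, so □p is false at s5.

No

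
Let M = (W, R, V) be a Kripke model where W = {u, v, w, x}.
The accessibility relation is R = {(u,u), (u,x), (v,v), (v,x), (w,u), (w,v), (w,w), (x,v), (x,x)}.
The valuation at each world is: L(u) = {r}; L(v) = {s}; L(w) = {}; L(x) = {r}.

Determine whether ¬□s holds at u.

At u: □s is false, so ¬□s is true.
  At u: □s requires s at every successor {u, x}.
    s fails at u, so □s is false at u.

Yes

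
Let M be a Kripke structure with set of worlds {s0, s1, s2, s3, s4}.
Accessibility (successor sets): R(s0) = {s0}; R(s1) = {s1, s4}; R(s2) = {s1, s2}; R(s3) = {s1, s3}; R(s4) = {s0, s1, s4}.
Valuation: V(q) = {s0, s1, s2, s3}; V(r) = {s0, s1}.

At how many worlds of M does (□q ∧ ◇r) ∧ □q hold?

3

Recall that □ψ holds at a world iff ψ holds at every accessible world, and ◇ψ holds iff ψ holds at some accessible world.
Let φ = (□q ∧ ◇r) ∧ □q. Evaluate φ at each world:
  s0 (successors {s0}): φ is true.
  s1 (successors {s1, s4}): φ is false.
  s2 (successors {s1, s2}): φ is true.
  s3 (successors {s1, s3}): φ is true.
  s4 (successors {s0, s1, s4}): φ is false.
For instance, at s1:
  At s1: □q ∧ ◇r is false, □q is false, so (□q ∧ ◇r) ∧ □q is false.
    At s1: □q is false, ◇r is true, so □q ∧ ◇r is false.
      At s1: □q requires q at every successor {s1, s4}.
        q fails at s4, so □q is false at s1.
      At s1: ◇r requires r at some successor in {s1, s4}.
        r holds at s1, so ◇r is true at s1.
    At s1: □q requires q at every successor {s1, s4}.
      q fails at s4, so □q is false at s1.
Satisfying worlds: {s0, s2, s3}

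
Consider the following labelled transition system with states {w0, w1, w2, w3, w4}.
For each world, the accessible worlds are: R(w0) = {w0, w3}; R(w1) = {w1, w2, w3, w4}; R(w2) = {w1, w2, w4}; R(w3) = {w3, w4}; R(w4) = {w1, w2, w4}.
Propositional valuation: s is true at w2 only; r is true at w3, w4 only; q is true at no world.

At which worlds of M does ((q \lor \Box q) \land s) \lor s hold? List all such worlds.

Let φ = ((q \lor \Box q) \land s) \lor s. Evaluate φ at each world:
  w0 (successors {w0, w3}): φ is false.
  w1 (successors {w1, w2, w3, w4}): φ is false.
  w2 (successors {w1, w2, w4}): φ is true.
  w3 (successors {w3, w4}): φ is false.
  w4 (successors {w1, w2, w4}): φ is false.
For instance, at w3:
  At w3: (q \lor \Box q) \land s is false, s is false, so ((q \lor \Box q) \land s) \lor s is false.
    At w3: q \lor \Box q is false, s is false, so (q \lor \Box q) \land s is false.
      At w3: q is false, \Box q is false, so q \lor \Box q is false.
Satisfying worlds: {w2}

w2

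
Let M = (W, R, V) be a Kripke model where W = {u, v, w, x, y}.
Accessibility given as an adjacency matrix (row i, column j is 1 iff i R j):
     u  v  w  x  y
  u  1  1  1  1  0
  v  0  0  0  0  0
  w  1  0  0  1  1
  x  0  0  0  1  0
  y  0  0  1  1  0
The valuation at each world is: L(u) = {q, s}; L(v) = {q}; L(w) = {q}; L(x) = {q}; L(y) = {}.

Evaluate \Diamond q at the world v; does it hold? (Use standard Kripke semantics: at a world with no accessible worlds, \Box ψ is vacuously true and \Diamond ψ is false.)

No

At v: no accessible worlds, so \Diamond q is false.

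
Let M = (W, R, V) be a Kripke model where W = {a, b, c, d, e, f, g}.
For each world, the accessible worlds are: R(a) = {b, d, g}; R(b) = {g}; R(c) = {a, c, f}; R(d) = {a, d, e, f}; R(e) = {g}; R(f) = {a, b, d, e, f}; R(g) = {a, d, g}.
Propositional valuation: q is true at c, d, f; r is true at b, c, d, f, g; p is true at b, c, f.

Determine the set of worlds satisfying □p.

none

Let φ = □p. Evaluate φ at each world:
  a (successors {b, d, g}): φ is false.
  b (successors {g}): φ is false.
  c (successors {a, c, f}): φ is false.
  d (successors {a, d, e, f}): φ is false.
  e (successors {g}): φ is false.
  f (successors {a, b, d, e, f}): φ is false.
  g (successors {a, d, g}): φ is false.
For instance, at g:
  At g: □p requires p at every successor {a, d, g}.
    p fails at a, so □p is false at g.
Satisfying worlds: none.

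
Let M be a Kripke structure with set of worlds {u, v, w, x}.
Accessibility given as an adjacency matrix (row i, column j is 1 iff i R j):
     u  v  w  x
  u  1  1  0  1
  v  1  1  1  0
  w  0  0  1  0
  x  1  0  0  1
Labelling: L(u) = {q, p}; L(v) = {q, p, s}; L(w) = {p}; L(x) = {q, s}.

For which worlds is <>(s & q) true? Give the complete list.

Let φ = <>(s & q). Evaluate φ at each world:
  u (successors {u, v, x}): φ is true.
  v (successors {u, v, w}): φ is true.
  w (successors {w}): φ is false.
  x (successors {u, x}): φ is true.
For instance, at u:
  At u: <>(s & q) requires s & q at some successor in {u, v, x}.
    s & q holds at v, so <>(s & q) is true at u.
Satisfying worlds: {u, v, x}

u, v, x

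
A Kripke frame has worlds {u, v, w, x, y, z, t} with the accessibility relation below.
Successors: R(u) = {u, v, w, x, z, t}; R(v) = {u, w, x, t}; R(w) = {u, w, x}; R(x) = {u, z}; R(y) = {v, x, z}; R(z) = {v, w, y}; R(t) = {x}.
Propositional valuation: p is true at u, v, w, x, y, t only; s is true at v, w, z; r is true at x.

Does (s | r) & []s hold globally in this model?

Let φ = (s | r) & []s. Evaluate φ at each world:
  u (successors {u, v, w, x, z, t}): φ is false.
  v (successors {u, w, x, t}): φ is false.
  w (successors {u, w, x}): φ is false.
  x (successors {u, z}): φ is false.
  y (successors {v, x, z}): φ is false.
  z (successors {v, w, y}): φ is false.
  t (successors {x}): φ is false.
Detail at u (counterexample):
  At u: s | r is false, []s is false, so (s | r) & []s is false.
    At u: []s requires s at every successor {u, v, w, x, z, t}.
      s fails at u, so []s is false at u.

No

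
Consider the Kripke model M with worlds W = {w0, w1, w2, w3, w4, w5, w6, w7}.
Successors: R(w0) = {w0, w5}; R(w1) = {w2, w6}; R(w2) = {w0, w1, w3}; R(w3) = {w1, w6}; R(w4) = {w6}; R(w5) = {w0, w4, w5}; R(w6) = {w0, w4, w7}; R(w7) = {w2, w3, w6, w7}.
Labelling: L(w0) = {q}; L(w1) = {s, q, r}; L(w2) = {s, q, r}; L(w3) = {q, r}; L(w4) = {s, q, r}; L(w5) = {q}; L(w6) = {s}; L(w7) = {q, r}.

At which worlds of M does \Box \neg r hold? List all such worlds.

w0, w4

Let φ = \Box \neg r. Evaluate φ at each world:
  w0 (successors {w0, w5}): φ is true.
  w1 (successors {w2, w6}): φ is false.
  w2 (successors {w0, w1, w3}): φ is false.
  w3 (successors {w1, w6}): φ is false.
  w4 (successors {w6}): φ is true.
  w5 (successors {w0, w4, w5}): φ is false.
  w6 (successors {w0, w4, w7}): φ is false.
  w7 (successors {w2, w3, w6, w7}): φ is false.
For instance, at w1:
  At w1: \Box \neg r requires \neg r at every successor {w2, w6}.
    \neg r fails at w2, so \Box \neg r is false at w1.
Satisfying worlds: {w0, w4}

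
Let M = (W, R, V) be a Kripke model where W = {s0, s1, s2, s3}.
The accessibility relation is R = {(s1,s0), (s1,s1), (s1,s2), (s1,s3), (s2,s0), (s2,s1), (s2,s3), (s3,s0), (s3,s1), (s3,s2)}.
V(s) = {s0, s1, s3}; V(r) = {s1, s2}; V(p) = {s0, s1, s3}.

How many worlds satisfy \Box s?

2

Let φ = \Box s. Evaluate φ at each world:
  s0 (successors ∅): φ is true.
  s1 (successors {s0, s1, s2, s3}): φ is false.
  s2 (successors {s0, s1, s3}): φ is true.
  s3 (successors {s0, s1, s2}): φ is false.
For instance, at s2:
  At s2: \Box s requires s at every successor {s0, s1, s3}.
    At s0: s is true.
    At s1: s is true.
    At s3: s is true.
  So \Box s is true at s2.
Satisfying worlds: {s0, s2}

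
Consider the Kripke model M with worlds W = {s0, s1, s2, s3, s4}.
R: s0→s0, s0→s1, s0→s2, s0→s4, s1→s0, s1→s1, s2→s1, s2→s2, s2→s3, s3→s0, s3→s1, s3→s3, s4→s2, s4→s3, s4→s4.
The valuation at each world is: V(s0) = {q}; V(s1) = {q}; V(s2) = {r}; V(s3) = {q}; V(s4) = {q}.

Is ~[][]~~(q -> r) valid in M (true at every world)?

Let φ = ~[][]~~(q -> r). Evaluate φ at each world:
  s0 (successors {s0, s1, s2, s4}): φ is true.
  s1 (successors {s0, s1}): φ is true.
  s2 (successors {s1, s2, s3}): φ is true.
  s3 (successors {s0, s1, s3}): φ is true.
  s4 (successors {s2, s3, s4}): φ is true.
For instance, at s1:
  At s1: [][]~~(q -> r) is false, so ~[][]~~(q -> r) is true.
    At s1: [][]~~(q -> r) requires []~~(q -> r) at every successor {s0, s1}.
      []~~(q -> r) fails at s0, so [][]~~(q -> r) is false at s1.

Yes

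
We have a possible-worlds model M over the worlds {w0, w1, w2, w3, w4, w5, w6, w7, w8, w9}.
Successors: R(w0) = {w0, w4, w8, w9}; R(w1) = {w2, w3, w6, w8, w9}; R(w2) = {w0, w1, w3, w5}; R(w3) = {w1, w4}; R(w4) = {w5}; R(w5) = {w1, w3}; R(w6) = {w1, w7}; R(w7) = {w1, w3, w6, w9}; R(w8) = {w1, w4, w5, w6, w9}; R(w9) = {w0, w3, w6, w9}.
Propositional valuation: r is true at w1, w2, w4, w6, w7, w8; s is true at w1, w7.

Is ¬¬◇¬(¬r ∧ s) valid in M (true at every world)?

Recall that ◇ψ holds at a world iff ψ holds at some accessible world.
Let φ = ¬¬◇¬(¬r ∧ s). Evaluate φ at each world:
  w0 (successors {w0, w4, w8, w9}): φ is true.
  w1 (successors {w2, w3, w6, w8, w9}): φ is true.
  w2 (successors {w0, w1, w3, w5}): φ is true.
  w3 (successors {w1, w4}): φ is true.
  w4 (successors {w5}): φ is true.
  w5 (successors {w1, w3}): φ is true.
  w6 (successors {w1, w7}): φ is true.
  w7 (successors {w1, w3, w6, w9}): φ is true.
  w8 (successors {w1, w4, w5, w6, w9}): φ is true.
  w9 (successors {w0, w3, w6, w9}): φ is true.
For instance, at w1:
  At w1: ¬◇¬(¬r ∧ s) is false, so ¬¬◇¬(¬r ∧ s) is true.
    At w1: ◇¬(¬r ∧ s) is true, so ¬◇¬(¬r ∧ s) is false.
      At w1: ◇¬(¬r ∧ s) requires ¬(¬r ∧ s) at some successor in {w2, w3, w6, w8, w9}.
        ¬(¬r ∧ s) holds at w2, so ◇¬(¬r ∧ s) is true at w1.

Yes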